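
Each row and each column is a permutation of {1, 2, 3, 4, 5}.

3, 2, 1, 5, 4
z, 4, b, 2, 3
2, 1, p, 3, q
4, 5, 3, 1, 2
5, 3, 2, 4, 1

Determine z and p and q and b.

At (row 2, col 1): column 1 already has {2, 3, 4, 5}, so the value is 1.
For row 3, column 5: column 5 already has {1, 2, 3, 4}; that leaves 5.
For row 2, column 3: row 2 already has {1, 2, 3, 4}; that leaves 5.
Cell (3,3): row 3 already has {1, 2, 3, 5} → 4.

z = 1, p = 4, q = 5, b = 5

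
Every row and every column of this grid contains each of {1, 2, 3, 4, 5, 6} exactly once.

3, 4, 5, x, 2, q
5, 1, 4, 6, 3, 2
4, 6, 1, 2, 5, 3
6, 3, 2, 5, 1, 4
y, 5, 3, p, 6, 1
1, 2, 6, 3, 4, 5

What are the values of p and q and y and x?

Cell (5,1): column 1 already has {1, 3, 4, 5, 6} → 2.
Cell (1,6): column 6 already has {1, 2, 3, 4, 5} → 6.
At (row 1, col 4): row 1 already has {2, 3, 4, 5, 6}, so the value is 1.
Cell (5,4): row 5 already has {1, 2, 3, 5, 6} → 4.

p = 4, q = 6, y = 2, x = 1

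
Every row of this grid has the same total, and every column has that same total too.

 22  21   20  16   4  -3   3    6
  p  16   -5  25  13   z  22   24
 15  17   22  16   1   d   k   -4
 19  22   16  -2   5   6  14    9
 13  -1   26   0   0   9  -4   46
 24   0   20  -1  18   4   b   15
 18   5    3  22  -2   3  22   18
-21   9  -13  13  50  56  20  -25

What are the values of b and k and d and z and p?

Rows 1 and 4 both sum to 89, so that's the common total.
The known cells in row 6 total 80, leaving 89 − 80 = 9 for the blank.
The known cells in column 7 total 86, leaving 89 − 86 = 3 for the blank.
The known cells in column 1 total 90, leaving 89 − 90 = -1 for the blank.
The known cells in row 2 total 94, leaving 89 − 94 = -5 for the blank.
The known cells in row 3 total 70, leaving 89 − 70 = 19 for the blank.

b = 9, k = 3, d = 19, z = -5, p = -1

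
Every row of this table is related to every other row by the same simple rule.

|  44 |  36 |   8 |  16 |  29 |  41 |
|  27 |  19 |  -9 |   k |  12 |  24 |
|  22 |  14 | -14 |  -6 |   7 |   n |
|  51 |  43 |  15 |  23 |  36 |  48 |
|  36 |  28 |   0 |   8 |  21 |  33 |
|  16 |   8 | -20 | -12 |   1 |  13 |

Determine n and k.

The difference between any two rows is the same in every column — this is an addition table with the headers hidden.
Row 3 minus row 1 is 14 − 36 = -22, so its entry in column 6 is 41 + (-22) = 19.
Row 2 minus row 1 is 19 − 36 = -17, so its entry in column 4 is 16 + (-17) = -1.

n = 19, k = -1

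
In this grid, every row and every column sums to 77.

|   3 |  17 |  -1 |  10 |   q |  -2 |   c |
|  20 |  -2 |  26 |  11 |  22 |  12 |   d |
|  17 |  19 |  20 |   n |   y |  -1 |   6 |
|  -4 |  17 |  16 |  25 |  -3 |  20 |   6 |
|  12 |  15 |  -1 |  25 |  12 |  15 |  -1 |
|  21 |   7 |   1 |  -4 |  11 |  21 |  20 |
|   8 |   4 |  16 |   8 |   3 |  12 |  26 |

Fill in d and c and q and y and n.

d = -12, c = 32, q = 18, y = 14, n = 2

Column 4: 10 + 11 + 25 + 25 − 4 + 8 = 75, so its missing entry is 77 − 75 = 2.
Row 3: 17 + 19 + 20 + 2 − 1 + 6 = 63, so its missing entry is 77 − 63 = 14.
Column 5: 22 + 14 − 3 + 12 + 11 + 3 = 59, so its missing entry is 77 − 59 = 18.
Row 1: 3 + 17 − 1 + 10 + 18 − 2 = 45, so its missing entry is 77 − 45 = 32.
Row 2: 20 − 2 + 26 + 11 + 22 + 12 = 89, so its missing entry is 77 − 89 = -12.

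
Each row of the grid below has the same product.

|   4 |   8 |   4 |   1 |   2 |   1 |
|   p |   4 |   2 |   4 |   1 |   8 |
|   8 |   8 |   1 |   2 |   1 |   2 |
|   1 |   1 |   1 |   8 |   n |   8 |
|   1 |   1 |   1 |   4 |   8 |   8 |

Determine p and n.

p = 1, n = 4

Rows 3 and 5 each multiply to 256, so every row has product 256.
Row 2: 4×2×4×1×8 = 256, so the missing entry is 256 ÷ 256 = 1.
Row 4: 1×1×1×8×8 = 64, so the missing entry is 256 ÷ 64 = 4.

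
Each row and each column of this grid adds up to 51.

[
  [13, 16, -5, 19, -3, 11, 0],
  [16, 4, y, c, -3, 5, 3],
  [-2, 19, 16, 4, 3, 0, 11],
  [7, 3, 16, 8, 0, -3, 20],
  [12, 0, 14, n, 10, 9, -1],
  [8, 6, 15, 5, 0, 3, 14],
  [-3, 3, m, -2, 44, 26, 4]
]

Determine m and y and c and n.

The known cells in row 7 total 72, leaving 51 − 72 = -21 for the blank.
The known cells in column 3 total 35, leaving 51 − 35 = 16 for the blank.
The known cells in row 2 total 41, leaving 51 − 41 = 10 for the blank.
The known cells in row 5 total 44, leaving 51 − 44 = 7 for the blank.

m = -21, y = 16, c = 10, n = 7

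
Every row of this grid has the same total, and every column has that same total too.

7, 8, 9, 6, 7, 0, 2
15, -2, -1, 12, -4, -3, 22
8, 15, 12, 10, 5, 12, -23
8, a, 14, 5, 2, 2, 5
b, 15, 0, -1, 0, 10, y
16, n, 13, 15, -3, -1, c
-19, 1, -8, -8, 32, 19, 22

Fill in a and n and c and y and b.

Rows 1 and 2 both sum to 39, so that's the common total.
The known cells in column 1 total 35, leaving 39 − 35 = 4 for the blank.
The known cells in row 4 total 36, leaving 39 − 36 = 3 for the blank.
The known cells in row 5 total 28, leaving 39 − 28 = 11 for the blank.
The known cells in column 2 total 40, leaving 39 − 40 = -1 for the blank.
The known cells in row 6 total 39, leaving 39 − 39 = 0 for the blank.

a = 3, n = -1, c = 0, y = 11, b = 4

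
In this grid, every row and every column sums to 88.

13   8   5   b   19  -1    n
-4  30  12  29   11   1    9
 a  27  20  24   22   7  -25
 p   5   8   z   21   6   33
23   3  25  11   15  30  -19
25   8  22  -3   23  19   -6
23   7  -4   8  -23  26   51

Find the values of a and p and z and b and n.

a = 13, p = -5, z = 20, b = -1, n = 45

Row 3 has 27 + 20 + 24 + 22 + 7 − 25 = 75; the blank must be 88 − 75 = 13.
Column 7 has 9 − 25 + 33 − 19 − 6 + 51 = 43; the blank must be 88 − 43 = 45.
Row 1 has 13 + 8 + 5 + 19 − 1 + 45 = 89; the blank must be 88 − 89 = -1.
Column 1 has 13 − 4 + 13 + 23 + 25 + 23 = 93; the blank must be 88 − 93 = -5.
Row 4 has -5 + 5 + 8 + 21 + 6 + 33 = 68; the blank must be 88 − 68 = 20.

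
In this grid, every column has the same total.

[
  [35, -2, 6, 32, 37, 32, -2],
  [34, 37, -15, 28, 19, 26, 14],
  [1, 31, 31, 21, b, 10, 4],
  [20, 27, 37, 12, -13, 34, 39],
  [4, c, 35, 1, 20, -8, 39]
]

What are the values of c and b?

The complete columns each total 94.
Column 2 is missing 94 − 93 = 1 (since -2 + 37 + 31 + 27 = 93).
Column 5 is missing 94 − 63 = 31 (since 37 + 19 − 13 + 20 = 63).

c = 1, b = 31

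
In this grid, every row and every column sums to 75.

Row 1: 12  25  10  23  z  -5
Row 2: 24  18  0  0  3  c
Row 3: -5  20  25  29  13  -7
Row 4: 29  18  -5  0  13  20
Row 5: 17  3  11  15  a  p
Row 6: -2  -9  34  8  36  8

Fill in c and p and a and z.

Row 1 has 12 + 25 + 10 + 23 − 5 = 65; the blank must be 75 − 65 = 10.
Column 5 has 10 + 3 + 13 + 13 + 36 = 75; the blank must be 75 − 75 = 0.
Row 5 has 17 + 3 + 11 + 15 + 0 = 46; the blank must be 75 − 46 = 29.
Row 2 has 24 + 18 + 0 + 0 + 3 = 45; the blank must be 75 − 45 = 30.

c = 30, p = 29, a = 0, z = 10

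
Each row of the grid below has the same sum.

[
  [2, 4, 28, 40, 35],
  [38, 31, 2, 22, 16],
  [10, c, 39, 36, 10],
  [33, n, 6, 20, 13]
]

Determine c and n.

c = 14, n = 37

Row 1 sums to 109 and so does row 2; that's the common total.
In row 3 the known cells total 95, leaving 109 − 95 = 14.
In row 4 the known cells total 72, leaving 109 − 72 = 37.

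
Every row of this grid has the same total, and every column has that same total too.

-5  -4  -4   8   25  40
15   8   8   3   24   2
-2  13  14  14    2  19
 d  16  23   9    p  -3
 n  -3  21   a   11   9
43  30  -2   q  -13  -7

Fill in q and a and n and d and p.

Rows 1 and 2 both sum to 60, so that's the common total.
Column 5: 25 + 24 + 2 + 11 − 13 = 49, so its missing entry is 60 − 49 = 11.
Row 4: 16 + 23 + 9 + 11 − 3 = 56, so its missing entry is 60 − 56 = 4.
Column 1: -5 + 15 − 2 + 4 + 43 = 55, so its missing entry is 60 − 55 = 5.
Row 5: 5 − 3 + 21 + 11 + 9 = 43, so its missing entry is 60 − 43 = 17.
Row 6: 43 + 30 − 2 − 13 − 7 = 51, so its missing entry is 60 − 51 = 9.

q = 9, a = 17, n = 5, d = 4, p = 11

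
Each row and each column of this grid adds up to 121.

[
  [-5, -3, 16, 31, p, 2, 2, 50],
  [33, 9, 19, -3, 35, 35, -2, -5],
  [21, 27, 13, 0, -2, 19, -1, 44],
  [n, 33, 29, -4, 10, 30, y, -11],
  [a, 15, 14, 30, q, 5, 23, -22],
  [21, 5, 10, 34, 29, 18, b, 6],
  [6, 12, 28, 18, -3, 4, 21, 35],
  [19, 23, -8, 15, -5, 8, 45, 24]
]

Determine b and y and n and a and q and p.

The known cells in row 1 total 93, leaving 121 − 93 = 28 for the blank.
The known cells in column 5 total 92, leaving 121 − 92 = 29 for the blank.
The known cells in row 5 total 94, leaving 121 − 94 = 27 for the blank.
The known cells in column 1 total 122, leaving 121 − 122 = -1 for the blank.
The known cells in row 6 total 123, leaving 121 − 123 = -2 for the blank.
The known cells in row 4 total 86, leaving 121 − 86 = 35 for the blank.

b = -2, y = 35, n = -1, a = 27, q = 29, p = 28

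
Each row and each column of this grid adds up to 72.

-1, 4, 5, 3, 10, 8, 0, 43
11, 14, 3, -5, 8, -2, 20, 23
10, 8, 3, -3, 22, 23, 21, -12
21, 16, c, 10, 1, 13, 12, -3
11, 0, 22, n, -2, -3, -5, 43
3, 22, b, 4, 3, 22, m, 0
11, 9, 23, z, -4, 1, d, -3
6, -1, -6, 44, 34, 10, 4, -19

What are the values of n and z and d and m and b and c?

n = 6, z = 13, d = 22, m = -2, b = 20, c = 2

Row 5 has 11 + 0 + 22 − 2 − 3 − 5 + 43 = 66; the blank must be 72 − 66 = 6.
Row 4 has 21 + 16 + 10 + 1 + 13 + 12 − 3 = 70; the blank must be 72 − 70 = 2.
Column 4 has 3 − 5 − 3 + 10 + 6 + 4 + 44 = 59; the blank must be 72 − 59 = 13.
Row 7 has 11 + 9 + 23 + 13 − 4 + 1 − 3 = 50; the blank must be 72 − 50 = 22.
Column 7 has 0 + 20 + 21 + 12 − 5 + 22 + 4 = 74; the blank must be 72 − 74 = -2.
Row 6 has 3 + 22 + 4 + 3 + 22 − 2 + 0 = 52; the blank must be 72 − 52 = 20.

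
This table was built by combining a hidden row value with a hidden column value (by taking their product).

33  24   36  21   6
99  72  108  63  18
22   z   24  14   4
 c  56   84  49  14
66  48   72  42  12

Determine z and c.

z = 16, c = 77

Each row is a constant multiple of every other row — this is a multiplication table with the headers hidden.
Row 3 is 14/21 = 2/3 times row 1, so its entry in column 2 is 24 × 2/3 = 16.
Row 4 is 49/21 = 7/3 times row 1, so its entry in column 1 is 33 × 7/3 = 77.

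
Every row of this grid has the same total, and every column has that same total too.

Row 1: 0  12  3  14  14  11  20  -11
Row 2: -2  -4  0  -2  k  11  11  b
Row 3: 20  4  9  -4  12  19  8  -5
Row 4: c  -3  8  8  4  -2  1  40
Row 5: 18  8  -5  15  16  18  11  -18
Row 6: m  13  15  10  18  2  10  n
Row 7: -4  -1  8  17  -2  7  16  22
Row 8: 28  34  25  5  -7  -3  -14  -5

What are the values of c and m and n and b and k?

Rows 1 and 3 both sum to 63, so that's the common total.
Column 5 has 14 + 12 + 4 + 16 + 18 − 2 − 7 = 55; the blank must be 63 − 55 = 8.
Row 4 has -3 + 8 + 8 + 4 − 2 + 1 + 40 = 56; the blank must be 63 − 56 = 7.
Row 2 has -2 − 4 + 0 − 2 + 8 + 11 + 11 = 22; the blank must be 63 − 22 = 41.
Column 8 has -11 + 41 − 5 + 40 − 18 + 22 − 5 = 64; the blank must be 63 − 64 = -1.
Row 6 has 13 + 15 + 10 + 18 + 2 + 10 − 1 = 67; the blank must be 63 − 67 = -4.

c = 7, m = -4, n = -1, b = 41, k = 8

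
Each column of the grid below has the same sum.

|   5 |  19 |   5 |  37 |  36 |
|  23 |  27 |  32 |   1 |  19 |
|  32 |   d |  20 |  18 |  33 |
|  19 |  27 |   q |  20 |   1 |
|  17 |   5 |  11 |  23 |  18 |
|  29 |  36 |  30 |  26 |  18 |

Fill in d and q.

The complete columns each total 125.
Column 2 is missing 125 − 114 = 11 (since 19 + 27 + 27 + 5 + 36 = 114).
Column 3 is missing 125 − 98 = 27 (since 5 + 32 + 20 + 11 + 30 = 98).

d = 11, q = 27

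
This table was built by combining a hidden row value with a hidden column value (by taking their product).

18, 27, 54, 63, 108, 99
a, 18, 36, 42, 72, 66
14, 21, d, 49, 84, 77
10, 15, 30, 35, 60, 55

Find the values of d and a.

d = 42, a = 12

Each row is a constant multiple of every other row — this is a multiplication table with the headers hidden.
Row 3 is 21/27 = 7/9 times row 1, so its entry in column 3 is 54 × 7/9 = 42.
Row 2 is 18/27 = 2/3 times row 1, so its entry in column 1 is 18 × 2/3 = 12.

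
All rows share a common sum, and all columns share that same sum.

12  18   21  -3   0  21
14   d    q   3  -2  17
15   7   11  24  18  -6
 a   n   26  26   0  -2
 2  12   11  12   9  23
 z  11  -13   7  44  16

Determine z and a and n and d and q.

Rows 1 and 3 both sum to 69, so that's the common total.
Column 3: 21 + 11 + 26 + 11 − 13 = 56, so its missing entry is 69 − 56 = 13.
Row 2: 14 + 13 + 3 − 2 + 17 = 45, so its missing entry is 69 − 45 = 24.
Column 2: 18 + 24 + 7 + 12 + 11 = 72, so its missing entry is 69 − 72 = -3.
Row 4: -3 + 26 + 26 + 0 − 2 = 47, so its missing entry is 69 − 47 = 22.
Row 6: 11 − 13 + 7 + 44 + 16 = 65, so its missing entry is 69 − 65 = 4.

z = 4, a = 22, n = -3, d = 24, q = 13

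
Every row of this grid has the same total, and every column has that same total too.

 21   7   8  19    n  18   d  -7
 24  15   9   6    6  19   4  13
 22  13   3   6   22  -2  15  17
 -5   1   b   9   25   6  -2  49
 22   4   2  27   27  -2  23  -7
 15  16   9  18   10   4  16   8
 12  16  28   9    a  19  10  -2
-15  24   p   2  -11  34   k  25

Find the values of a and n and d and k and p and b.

a = 4, n = 13, d = 17, k = 13, p = 24, b = 13

Rows 2 and 3 both sum to 96, so that's the common total.
Row 7 has 12 + 16 + 28 + 9 + 19 + 10 − 2 = 92; the blank must be 96 − 92 = 4.
Column 5 has 6 + 22 + 25 + 27 + 10 + 4 − 11 = 83; the blank must be 96 − 83 = 13.
Row 1 has 21 + 7 + 8 + 19 + 13 + 18 − 7 = 79; the blank must be 96 − 79 = 17.
Column 7 has 17 + 4 + 15 − 2 + 23 + 16 + 10 = 83; the blank must be 96 − 83 = 13.
Row 8 has -15 + 24 + 2 − 11 + 34 + 13 + 25 = 72; the blank must be 96 − 72 = 24.
Row 4 has -5 + 1 + 9 + 25 + 6 − 2 + 49 = 83; the blank must be 96 − 83 = 13.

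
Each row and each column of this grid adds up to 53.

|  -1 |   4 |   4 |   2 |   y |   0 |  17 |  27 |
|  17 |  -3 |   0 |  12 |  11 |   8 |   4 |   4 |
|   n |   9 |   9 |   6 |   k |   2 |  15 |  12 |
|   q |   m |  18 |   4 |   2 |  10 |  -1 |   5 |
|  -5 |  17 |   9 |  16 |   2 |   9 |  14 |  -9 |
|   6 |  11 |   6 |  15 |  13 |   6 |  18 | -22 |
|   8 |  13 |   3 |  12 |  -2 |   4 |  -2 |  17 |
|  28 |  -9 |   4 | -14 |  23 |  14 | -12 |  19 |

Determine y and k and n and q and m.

Row 1 has -1 + 4 + 4 + 2 + 0 + 17 + 27 = 53; the blank must be 53 − 53 = 0.
Column 5 has 0 + 11 + 2 + 2 + 13 − 2 + 23 = 49; the blank must be 53 − 49 = 4.
Column 2 has 4 − 3 + 9 + 17 + 11 + 13 − 9 = 42; the blank must be 53 − 42 = 11.
Row 3 has 9 + 9 + 6 + 4 + 2 + 15 + 12 = 57; the blank must be 53 − 57 = -4.
Row 4 has 11 + 18 + 4 + 2 + 10 − 1 + 5 = 49; the blank must be 53 − 49 = 4.

y = 0, k = 4, n = -4, q = 4, m = 11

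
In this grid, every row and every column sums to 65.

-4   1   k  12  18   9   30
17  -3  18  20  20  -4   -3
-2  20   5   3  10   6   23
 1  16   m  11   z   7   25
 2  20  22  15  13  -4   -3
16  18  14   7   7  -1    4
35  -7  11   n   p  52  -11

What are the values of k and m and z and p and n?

The known cells in row 1 total 66, leaving 65 − 66 = -1 for the blank.
The known cells in column 3 total 69, leaving 65 − 69 = -4 for the blank.
The known cells in row 4 total 56, leaving 65 − 56 = 9 for the blank.
The known cells in column 5 total 77, leaving 65 − 77 = -12 for the blank.
The known cells in row 7 total 68, leaving 65 − 68 = -3 for the blank.

k = -1, m = -4, z = 9, p = -12, n = -3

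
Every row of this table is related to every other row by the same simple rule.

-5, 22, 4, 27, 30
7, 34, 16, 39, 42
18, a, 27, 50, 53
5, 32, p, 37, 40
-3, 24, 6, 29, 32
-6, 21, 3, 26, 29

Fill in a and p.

The difference between any two rows is the same in every column — this is an addition table with the headers hidden.
Row 3 minus row 1 is 53 − 30 = 23, so its entry in column 2 is 22 + 23 = 45.
Row 4 minus row 1 is 40 − 30 = 10, so its entry in column 3 is 4 + 10 = 14.

a = 45, p = 14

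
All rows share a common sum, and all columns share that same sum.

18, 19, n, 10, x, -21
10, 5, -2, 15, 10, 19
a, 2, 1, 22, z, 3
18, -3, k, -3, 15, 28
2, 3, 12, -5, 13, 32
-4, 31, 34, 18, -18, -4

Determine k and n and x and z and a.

Rows 2 and 5 both sum to 57, so that's the common total.
The known cells in column 1 total 44, leaving 57 − 44 = 13 for the blank.
The known cells in row 3 total 41, leaving 57 − 41 = 16 for the blank.
The known cells in column 5 total 36, leaving 57 − 36 = 21 for the blank.
The known cells in row 1 total 47, leaving 57 − 47 = 10 for the blank.
The known cells in row 4 total 55, leaving 57 − 55 = 2 for the blank.

k = 2, n = 10, x = 21, z = 16, a = 13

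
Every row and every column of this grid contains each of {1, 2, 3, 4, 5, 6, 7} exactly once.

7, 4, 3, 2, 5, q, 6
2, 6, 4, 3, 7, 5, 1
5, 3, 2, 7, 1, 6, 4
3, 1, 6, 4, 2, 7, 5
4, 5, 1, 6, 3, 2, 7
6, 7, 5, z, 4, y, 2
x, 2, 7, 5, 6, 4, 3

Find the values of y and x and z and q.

y = 3, x = 1, z = 1, q = 1

For row 6, column 4: column 4 already has {2, 3, 4, 5, 6, 7}; that leaves 1.
Cell (6,6): row 6 already has {1, 2, 4, 5, 6, 7} → 3.
Cell (1,6): row 1 already has {2, 3, 4, 5, 6, 7} → 1.
At (row 7, col 1): row 7 already has {2, 3, 4, 5, 6, 7}, so the value is 1.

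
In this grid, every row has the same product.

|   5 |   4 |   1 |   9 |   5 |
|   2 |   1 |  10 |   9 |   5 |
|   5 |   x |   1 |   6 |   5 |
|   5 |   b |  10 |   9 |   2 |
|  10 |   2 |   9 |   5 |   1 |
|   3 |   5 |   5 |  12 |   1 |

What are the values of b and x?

Rows 1 and 6 each multiply to 900, so every row has product 900.
Row 4: 5×10×9×2 = 900, so the missing entry is 900 ÷ 900 = 1.
Row 3: 5×1×6×5 = 150, so the missing entry is 900 ÷ 150 = 6.

b = 1, x = 6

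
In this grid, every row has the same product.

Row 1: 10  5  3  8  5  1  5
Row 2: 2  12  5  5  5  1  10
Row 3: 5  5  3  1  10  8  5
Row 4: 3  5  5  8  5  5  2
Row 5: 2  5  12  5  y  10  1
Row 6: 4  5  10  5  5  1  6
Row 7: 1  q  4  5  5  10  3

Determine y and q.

y = 5, q = 10

Rows 3 and 4 each multiply to 30000, so every row has product 30000.
Row 5: 2×5×12×5×10×1 = 6000, so the missing entry is 30000 ÷ 6000 = 5.
Row 7: 1×4×5×5×10×3 = 3000, so the missing entry is 30000 ÷ 3000 = 10.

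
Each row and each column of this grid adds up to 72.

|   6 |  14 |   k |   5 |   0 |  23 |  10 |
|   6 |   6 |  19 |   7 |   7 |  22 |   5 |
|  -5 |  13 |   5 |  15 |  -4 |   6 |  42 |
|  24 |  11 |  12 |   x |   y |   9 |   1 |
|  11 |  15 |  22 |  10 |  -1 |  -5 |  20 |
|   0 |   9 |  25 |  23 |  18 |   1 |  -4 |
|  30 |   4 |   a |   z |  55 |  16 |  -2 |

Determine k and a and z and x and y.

Column 5 has 0 + 7 − 4 − 1 + 18 + 55 = 75; the blank must be 72 − 75 = -3.
Row 1 has 6 + 14 + 5 + 0 + 23 + 10 = 58; the blank must be 72 − 58 = 14.
Column 3 has 14 + 19 + 5 + 12 + 22 + 25 = 97; the blank must be 72 − 97 = -25.
Row 4 has 24 + 11 + 12 − 3 + 9 + 1 = 54; the blank must be 72 − 54 = 18.
Row 7 has 30 + 4 − 25 + 55 + 16 − 2 = 78; the blank must be 72 − 78 = -6.

k = 14, a = -25, z = -6, x = 18, y = -3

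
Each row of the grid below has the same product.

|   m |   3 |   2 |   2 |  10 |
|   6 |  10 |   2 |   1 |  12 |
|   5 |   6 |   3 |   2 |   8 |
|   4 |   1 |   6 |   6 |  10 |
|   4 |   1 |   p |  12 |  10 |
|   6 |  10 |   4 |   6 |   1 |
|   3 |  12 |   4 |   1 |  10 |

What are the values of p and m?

Rows 3 and 7 each multiply to 1440, so every row has product 1440.
Row 5: 4×1×12×10 = 480, so the missing entry is 1440 ÷ 480 = 3.
Row 1: 3×2×2×10 = 120, so the missing entry is 1440 ÷ 120 = 12.

p = 3, m = 12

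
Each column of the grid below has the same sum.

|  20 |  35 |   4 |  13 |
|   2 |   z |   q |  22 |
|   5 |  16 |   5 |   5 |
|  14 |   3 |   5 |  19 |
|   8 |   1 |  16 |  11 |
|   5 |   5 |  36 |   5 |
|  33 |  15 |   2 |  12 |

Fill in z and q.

The complete columns each total 87.
Column 2 is missing 87 − 75 = 12 (since 35 + 16 + 3 + 1 + 5 + 15 = 75).
Column 3 is missing 87 − 68 = 19 (since 4 + 5 + 5 + 16 + 36 + 2 = 68).

z = 12, q = 19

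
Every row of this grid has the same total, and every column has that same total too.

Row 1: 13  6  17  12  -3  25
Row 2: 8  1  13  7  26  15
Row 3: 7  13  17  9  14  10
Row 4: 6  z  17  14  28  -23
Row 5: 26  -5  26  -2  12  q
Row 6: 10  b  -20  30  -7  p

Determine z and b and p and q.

z = 28, b = 27, p = 30, q = 13

Rows 1 and 2 both sum to 70, so that's the common total.
Row 4 has 6 + 17 + 14 + 28 − 23 = 42; the blank must be 70 − 42 = 28.
Row 5 has 26 − 5 + 26 − 2 + 12 = 57; the blank must be 70 − 57 = 13.
Column 6 has 25 + 15 + 10 − 23 + 13 = 40; the blank must be 70 − 40 = 30.
Row 6 has 10 − 20 + 30 − 7 + 30 = 43; the blank must be 70 − 43 = 27.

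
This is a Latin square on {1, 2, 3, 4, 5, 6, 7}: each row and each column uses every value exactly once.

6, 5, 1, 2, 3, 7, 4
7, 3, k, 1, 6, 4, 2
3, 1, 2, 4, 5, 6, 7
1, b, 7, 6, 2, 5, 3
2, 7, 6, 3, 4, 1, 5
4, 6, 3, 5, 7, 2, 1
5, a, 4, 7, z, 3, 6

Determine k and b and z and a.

At (row 4, col 2): row 4 already has {1, 2, 3, 5, 6, 7}, so the value is 4.
For row 7, column 2: column 2 already has {1, 3, 4, 5, 6, 7}; that leaves 2.
At (row 2, col 3): row 2 already has {1, 2, 3, 4, 6, 7}, so the value is 5.
At (row 7, col 5): row 7 already has {2, 3, 4, 5, 6, 7}, so the value is 1.

k = 5, b = 4, z = 1, a = 2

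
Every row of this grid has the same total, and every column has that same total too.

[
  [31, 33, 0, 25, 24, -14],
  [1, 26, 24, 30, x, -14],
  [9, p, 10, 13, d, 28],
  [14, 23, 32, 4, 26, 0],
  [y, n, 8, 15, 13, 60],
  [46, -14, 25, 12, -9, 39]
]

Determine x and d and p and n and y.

x = 32, d = 13, p = 26, n = 5, y = -2

Rows 1 and 4 both sum to 99, so that's the common total.
Column 1: 31 + 1 + 9 + 14 + 46 = 101, so its missing entry is 99 − 101 = -2.
Row 2: 1 + 26 + 24 + 30 − 14 = 67, so its missing entry is 99 − 67 = 32.
Column 5: 24 + 32 + 26 + 13 − 9 = 86, so its missing entry is 99 − 86 = 13.
Row 3: 9 + 10 + 13 + 13 + 28 = 73, so its missing entry is 99 − 73 = 26.
Row 5: -2 + 8 + 15 + 13 + 60 = 94, so its missing entry is 99 − 94 = 5.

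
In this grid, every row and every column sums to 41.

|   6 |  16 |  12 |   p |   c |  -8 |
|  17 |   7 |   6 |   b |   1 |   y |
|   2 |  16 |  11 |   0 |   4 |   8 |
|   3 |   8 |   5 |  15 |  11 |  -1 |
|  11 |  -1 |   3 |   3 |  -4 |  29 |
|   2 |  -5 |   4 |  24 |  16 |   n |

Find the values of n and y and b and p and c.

n = 0, y = 13, b = -3, p = 2, c = 13

The known cells in row 6 total 41, leaving 41 − 41 = 0 for the blank.
The known cells in column 5 total 28, leaving 41 − 28 = 13 for the blank.
The known cells in column 6 total 28, leaving 41 − 28 = 13 for the blank.
The known cells in row 1 total 39, leaving 41 − 39 = 2 for the blank.
The known cells in row 2 total 44, leaving 41 − 44 = -3 for the blank.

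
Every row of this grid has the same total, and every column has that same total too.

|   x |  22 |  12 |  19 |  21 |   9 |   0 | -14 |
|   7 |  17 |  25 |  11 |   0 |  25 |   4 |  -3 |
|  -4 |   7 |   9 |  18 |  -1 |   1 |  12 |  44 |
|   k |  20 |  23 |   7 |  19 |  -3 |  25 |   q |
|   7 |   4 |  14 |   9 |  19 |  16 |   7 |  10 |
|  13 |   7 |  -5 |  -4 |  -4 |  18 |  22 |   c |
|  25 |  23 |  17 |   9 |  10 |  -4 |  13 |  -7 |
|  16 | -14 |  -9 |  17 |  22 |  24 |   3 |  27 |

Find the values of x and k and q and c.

x = 17, k = 5, q = -10, c = 39

Rows 2 and 3 both sum to 86, so that's the common total.
The known cells in row 6 total 47, leaving 86 − 47 = 39 for the blank.
The known cells in column 8 total 96, leaving 86 − 96 = -10 for the blank.
The known cells in row 4 total 81, leaving 86 − 81 = 5 for the blank.
The known cells in row 1 total 69, leaving 86 − 69 = 17 for the blank.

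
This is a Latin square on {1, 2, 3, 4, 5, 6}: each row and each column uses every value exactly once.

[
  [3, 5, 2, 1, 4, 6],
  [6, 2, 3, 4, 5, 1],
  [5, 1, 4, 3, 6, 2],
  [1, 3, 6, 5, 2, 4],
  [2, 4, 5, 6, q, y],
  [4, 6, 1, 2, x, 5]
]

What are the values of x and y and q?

x = 3, y = 3, q = 1

For row 6, column 5: row 6 already has {1, 2, 4, 5, 6}; that leaves 3.
At (row 5, col 5): column 5 already has {2, 3, 4, 5, 6}, so the value is 1.
For row 5, column 6: row 5 already has {1, 2, 4, 5, 6}; that leaves 3.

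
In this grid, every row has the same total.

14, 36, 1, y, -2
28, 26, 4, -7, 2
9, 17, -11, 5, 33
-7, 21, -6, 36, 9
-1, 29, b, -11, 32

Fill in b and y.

b = 4, y = 4

Row 2 sums to 53 and so does row 3; that's the common total.
In row 5 the known cells total 49, leaving 53 − 49 = 4.
In row 1 the known cells total 49, leaving 53 − 49 = 4.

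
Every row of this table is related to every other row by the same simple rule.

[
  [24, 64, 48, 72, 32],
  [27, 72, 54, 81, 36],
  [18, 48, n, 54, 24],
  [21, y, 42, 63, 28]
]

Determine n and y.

n = 36, y = 56

Each row is a constant multiple of every other row — this is a multiplication table with the headers hidden.
Row 3 is 24/32 = 3/4 times row 1, so its entry in column 3 is 48 × 3/4 = 36.
Row 4 is 28/32 = 7/8 times row 1, so its entry in column 2 is 64 × 7/8 = 56.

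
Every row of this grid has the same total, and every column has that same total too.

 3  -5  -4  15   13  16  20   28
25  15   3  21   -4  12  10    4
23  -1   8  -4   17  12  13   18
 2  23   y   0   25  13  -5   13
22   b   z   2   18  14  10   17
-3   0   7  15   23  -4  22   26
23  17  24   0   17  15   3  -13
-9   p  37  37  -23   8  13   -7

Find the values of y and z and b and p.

y = 15, z = -4, b = 7, p = 30

Rows 1 and 2 both sum to 86, so that's the common total.
The known cells in row 8 total 56, leaving 86 − 56 = 30 for the blank.
The known cells in row 4 total 71, leaving 86 − 71 = 15 for the blank.
The known cells in column 2 total 79, leaving 86 − 79 = 7 for the blank.
The known cells in row 5 total 90, leaving 86 − 90 = -4 for the blank.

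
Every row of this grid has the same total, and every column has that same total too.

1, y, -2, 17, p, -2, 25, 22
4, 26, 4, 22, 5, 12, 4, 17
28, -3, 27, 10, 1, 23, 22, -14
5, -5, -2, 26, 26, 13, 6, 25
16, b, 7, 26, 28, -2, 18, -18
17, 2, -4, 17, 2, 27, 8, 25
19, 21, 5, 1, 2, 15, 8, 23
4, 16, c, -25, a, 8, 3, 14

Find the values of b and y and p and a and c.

Rows 2 and 3 both sum to 94, so that's the common total.
Column 3: -2 + 4 + 27 − 2 + 7 − 4 + 5 = 35, so its missing entry is 94 − 35 = 59.
Row 8: 4 + 16 + 59 − 25 + 8 + 3 + 14 = 79, so its missing entry is 94 − 79 = 15.
Column 5: 5 + 1 + 26 + 28 + 2 + 2 + 15 = 79, so its missing entry is 94 − 79 = 15.
Row 1: 1 − 2 + 17 + 15 − 2 + 25 + 22 = 76, so its missing entry is 94 − 76 = 18.
Row 5: 16 + 7 + 26 + 28 − 2 + 18 − 18 = 75, so its missing entry is 94 − 75 = 19.

b = 19, y = 18, p = 15, a = 15, c = 59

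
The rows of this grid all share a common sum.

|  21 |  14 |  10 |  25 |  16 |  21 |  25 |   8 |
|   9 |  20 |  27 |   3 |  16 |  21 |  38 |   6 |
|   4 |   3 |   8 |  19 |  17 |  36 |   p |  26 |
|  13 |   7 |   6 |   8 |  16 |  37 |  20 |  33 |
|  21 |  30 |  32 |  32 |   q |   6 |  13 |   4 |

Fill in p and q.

Rows 1 and 2 both add up to 140, so every row sums to 140.
Row 3: 4 + 3 + 8 + 19 + 17 + 36 + 26 = 113, so the missing entry is 140 − 113 = 27.
Row 5: 21 + 30 + 32 + 32 + 6 + 13 + 4 = 138, so the missing entry is 140 − 138 = 2.

p = 27, q = 2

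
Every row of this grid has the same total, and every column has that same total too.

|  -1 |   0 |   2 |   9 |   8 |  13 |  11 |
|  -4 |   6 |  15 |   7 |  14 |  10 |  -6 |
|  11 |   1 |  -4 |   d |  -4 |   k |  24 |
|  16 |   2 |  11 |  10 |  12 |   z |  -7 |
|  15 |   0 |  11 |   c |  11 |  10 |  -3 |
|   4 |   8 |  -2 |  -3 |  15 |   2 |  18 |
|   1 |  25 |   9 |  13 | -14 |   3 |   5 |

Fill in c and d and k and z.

Rows 1 and 2 both sum to 42, so that's the common total.
Row 4 has 16 + 2 + 11 + 10 + 12 − 7 = 44; the blank must be 42 − 44 = -2.
Column 6 has 13 + 10 − 2 + 10 + 2 + 3 = 36; the blank must be 42 − 36 = 6.
Row 3 has 11 + 1 − 4 − 4 + 6 + 24 = 34; the blank must be 42 − 34 = 8.
Row 5 has 15 + 0 + 11 + 11 + 10 − 3 = 44; the blank must be 42 − 44 = -2.

c = -2, d = 8, k = 6, z = -2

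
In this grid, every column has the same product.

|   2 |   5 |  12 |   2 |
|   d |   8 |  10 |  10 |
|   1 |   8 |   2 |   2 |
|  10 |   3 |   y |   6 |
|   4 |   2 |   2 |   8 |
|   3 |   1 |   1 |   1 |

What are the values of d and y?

d = 8, y = 4

Columns 2 and 4 each multiply to 1920, so every column has product 1920.
Column 1: 2×1×10×4×3 = 240, so the missing entry is 1920 ÷ 240 = 8.
Column 3: 12×10×2×2×1 = 480, so the missing entry is 1920 ÷ 480 = 4.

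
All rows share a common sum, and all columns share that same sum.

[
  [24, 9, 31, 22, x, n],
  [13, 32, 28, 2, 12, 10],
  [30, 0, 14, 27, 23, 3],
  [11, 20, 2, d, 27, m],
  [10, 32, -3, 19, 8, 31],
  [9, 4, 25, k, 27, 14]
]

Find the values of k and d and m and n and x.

k = 18, d = 9, m = 28, n = 11, x = 0

Rows 2 and 3 both sum to 97, so that's the common total.
Column 5 has 12 + 23 + 27 + 8 + 27 = 97; the blank must be 97 − 97 = 0.
Row 1 has 24 + 9 + 31 + 22 + 0 = 86; the blank must be 97 − 86 = 11.
Row 6 has 9 + 4 + 25 + 27 + 14 = 79; the blank must be 97 − 79 = 18.
Column 4 has 22 + 2 + 27 + 19 + 18 = 88; the blank must be 97 − 88 = 9.
Row 4 has 11 + 20 + 2 + 9 + 27 = 69; the blank must be 97 − 69 = 28.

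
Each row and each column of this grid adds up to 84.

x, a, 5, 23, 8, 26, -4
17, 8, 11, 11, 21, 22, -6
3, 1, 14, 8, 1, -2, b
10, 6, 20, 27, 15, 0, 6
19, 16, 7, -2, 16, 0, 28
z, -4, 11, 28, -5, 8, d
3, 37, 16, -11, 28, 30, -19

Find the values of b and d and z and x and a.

Column 2: 8 + 1 + 6 + 16 − 4 + 37 = 64, so its missing entry is 84 − 64 = 20.
Row 1: 20 + 5 + 23 + 8 + 26 − 4 = 78, so its missing entry is 84 − 78 = 6.
Column 1: 6 + 17 + 3 + 10 + 19 + 3 = 58, so its missing entry is 84 − 58 = 26.
Row 3: 3 + 1 + 14 + 8 + 1 − 2 = 25, so its missing entry is 84 − 25 = 59.
Row 6: 26 − 4 + 11 + 28 − 5 + 8 = 64, so its missing entry is 84 − 64 = 20.

b = 59, d = 20, z = 26, x = 6, a = 20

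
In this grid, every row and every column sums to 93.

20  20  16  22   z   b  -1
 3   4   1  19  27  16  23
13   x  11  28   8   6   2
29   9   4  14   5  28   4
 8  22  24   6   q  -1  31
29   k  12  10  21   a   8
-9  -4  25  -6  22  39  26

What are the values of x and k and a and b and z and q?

The known cells in row 5 total 90, leaving 93 − 90 = 3 for the blank.
The known cells in column 5 total 86, leaving 93 − 86 = 7 for the blank.
The known cells in row 3 total 68, leaving 93 − 68 = 25 for the blank.
The known cells in column 2 total 76, leaving 93 − 76 = 17 for the blank.
The known cells in row 6 total 97, leaving 93 − 97 = -4 for the blank.
The known cells in row 1 total 84, leaving 93 − 84 = 9 for the blank.

x = 25, k = 17, a = -4, b = 9, z = 7, q = 3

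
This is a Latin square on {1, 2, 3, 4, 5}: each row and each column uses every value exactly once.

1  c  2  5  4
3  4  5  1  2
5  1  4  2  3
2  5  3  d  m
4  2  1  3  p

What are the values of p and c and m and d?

At (row 1, col 2): row 1 already has {1, 2, 4, 5}, so the value is 3.
Cell (4,4): column 4 already has {1, 2, 3, 5} → 4.
Cell (4,5): row 4 already has {2, 3, 4, 5} → 1.
Cell (5,5): row 5 already has {1, 2, 3, 4} → 5.

p = 5, c = 3, m = 1, d = 4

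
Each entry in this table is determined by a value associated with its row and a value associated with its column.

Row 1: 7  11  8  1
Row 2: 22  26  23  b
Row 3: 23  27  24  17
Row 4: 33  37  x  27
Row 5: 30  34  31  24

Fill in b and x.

The difference between any two rows is the same in every column — this is an addition table with the headers hidden.
Row 2 minus row 1 is 22 − 7 = 15, so its entry in column 4 is 1 + 15 = 16.
Row 4 minus row 1 is 33 − 7 = 26, so its entry in column 3 is 8 + 26 = 34.

b = 16, x = 34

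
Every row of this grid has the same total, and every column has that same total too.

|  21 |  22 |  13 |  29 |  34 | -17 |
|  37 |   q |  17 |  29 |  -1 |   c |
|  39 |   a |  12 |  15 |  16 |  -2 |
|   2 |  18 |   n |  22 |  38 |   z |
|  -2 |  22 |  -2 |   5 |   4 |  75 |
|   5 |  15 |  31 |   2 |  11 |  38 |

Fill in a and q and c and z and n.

Rows 1 and 5 both sum to 102, so that's the common total.
The known cells in row 3 total 80, leaving 102 − 80 = 22 for the blank.
The known cells in column 2 total 99, leaving 102 − 99 = 3 for the blank.
The known cells in row 2 total 85, leaving 102 − 85 = 17 for the blank.
The known cells in column 3 total 71, leaving 102 − 71 = 31 for the blank.
The known cells in row 4 total 111, leaving 102 − 111 = -9 for the blank.

a = 22, q = 3, c = 17, z = -9, n = 31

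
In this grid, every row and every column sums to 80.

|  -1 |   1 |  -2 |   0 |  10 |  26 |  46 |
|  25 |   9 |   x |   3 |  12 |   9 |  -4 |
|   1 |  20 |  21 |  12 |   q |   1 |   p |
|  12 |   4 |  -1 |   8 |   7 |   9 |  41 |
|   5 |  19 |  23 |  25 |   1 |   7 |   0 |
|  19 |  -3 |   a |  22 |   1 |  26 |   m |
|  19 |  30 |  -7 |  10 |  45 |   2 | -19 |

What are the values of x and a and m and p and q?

Column 5 has 10 + 12 + 7 + 1 + 1 + 45 = 76; the blank must be 80 − 76 = 4.
Row 2 has 25 + 9 + 3 + 12 + 9 − 4 = 54; the blank must be 80 − 54 = 26.
Row 3 has 1 + 20 + 21 + 12 + 4 + 1 = 59; the blank must be 80 − 59 = 21.
Column 7 has 46 − 4 + 21 + 41 + 0 − 19 = 85; the blank must be 80 − 85 = -5.
Row 6 has 19 − 3 + 22 + 1 + 26 − 5 = 60; the blank must be 80 − 60 = 20.

x = 26, a = 20, m = -5, p = 21, q = 4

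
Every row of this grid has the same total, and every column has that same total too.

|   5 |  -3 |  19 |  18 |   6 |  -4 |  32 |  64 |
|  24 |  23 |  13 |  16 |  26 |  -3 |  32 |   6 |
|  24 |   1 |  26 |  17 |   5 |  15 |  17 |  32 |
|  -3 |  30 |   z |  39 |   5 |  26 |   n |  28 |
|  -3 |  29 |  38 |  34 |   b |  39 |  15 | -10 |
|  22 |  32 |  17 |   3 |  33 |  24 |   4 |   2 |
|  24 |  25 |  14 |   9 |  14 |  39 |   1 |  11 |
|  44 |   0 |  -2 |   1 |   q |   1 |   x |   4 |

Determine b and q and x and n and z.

b = -5, q = 53, x = 36, n = 0, z = 12

Rows 1 and 2 both sum to 137, so that's the common total.
Row 5 has -3 + 29 + 38 + 34 + 39 + 15 − 10 = 142; the blank must be 137 − 142 = -5.
Column 5 has 6 + 26 + 5 + 5 − 5 + 33 + 14 = 84; the blank must be 137 − 84 = 53.
Row 8 has 44 + 0 − 2 + 1 + 53 + 1 + 4 = 101; the blank must be 137 − 101 = 36.
Column 7 has 32 + 32 + 17 + 15 + 4 + 1 + 36 = 137; the blank must be 137 − 137 = 0.
Row 4 has -3 + 30 + 39 + 5 + 26 + 0 + 28 = 125; the blank must be 137 − 125 = 12.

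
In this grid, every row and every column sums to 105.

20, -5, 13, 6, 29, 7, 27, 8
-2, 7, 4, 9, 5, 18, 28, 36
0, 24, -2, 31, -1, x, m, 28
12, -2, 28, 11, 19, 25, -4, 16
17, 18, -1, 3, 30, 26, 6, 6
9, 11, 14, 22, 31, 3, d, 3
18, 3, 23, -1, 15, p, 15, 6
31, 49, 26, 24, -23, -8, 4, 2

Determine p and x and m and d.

Row 6: 9 + 11 + 14 + 22 + 31 + 3 + 3 = 93, so its missing entry is 105 − 93 = 12.
Column 7: 27 + 28 − 4 + 6 + 12 + 15 + 4 = 88, so its missing entry is 105 − 88 = 17.
Row 3: 0 + 24 − 2 + 31 − 1 + 17 + 28 = 97, so its missing entry is 105 − 97 = 8.
Row 7: 18 + 3 + 23 − 1 + 15 + 15 + 6 = 79, so its missing entry is 105 − 79 = 26.

p = 26, x = 8, m = 17, d = 12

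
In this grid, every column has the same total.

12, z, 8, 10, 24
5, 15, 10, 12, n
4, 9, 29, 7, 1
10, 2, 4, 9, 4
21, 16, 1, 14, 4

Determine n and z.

n = 19, z = 10

The complete columns each total 52.
Column 5 is missing 52 − 33 = 19 (since 24 + 1 + 4 + 4 = 33).
Column 2 is missing 52 − 42 = 10 (since 15 + 9 + 2 + 16 = 42).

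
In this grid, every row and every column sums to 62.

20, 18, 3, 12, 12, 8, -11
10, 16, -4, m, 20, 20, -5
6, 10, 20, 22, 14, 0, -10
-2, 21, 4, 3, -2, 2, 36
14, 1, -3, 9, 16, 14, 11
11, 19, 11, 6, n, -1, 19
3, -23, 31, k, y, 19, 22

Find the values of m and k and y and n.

m = 5, k = 5, y = 5, n = -3

The known cells in row 6 total 65, leaving 62 − 65 = -3 for the blank.
The known cells in row 2 total 57, leaving 62 − 57 = 5 for the blank.
The known cells in column 4 total 57, leaving 62 − 57 = 5 for the blank.
The known cells in row 7 total 57, leaving 62 − 57 = 5 for the blank.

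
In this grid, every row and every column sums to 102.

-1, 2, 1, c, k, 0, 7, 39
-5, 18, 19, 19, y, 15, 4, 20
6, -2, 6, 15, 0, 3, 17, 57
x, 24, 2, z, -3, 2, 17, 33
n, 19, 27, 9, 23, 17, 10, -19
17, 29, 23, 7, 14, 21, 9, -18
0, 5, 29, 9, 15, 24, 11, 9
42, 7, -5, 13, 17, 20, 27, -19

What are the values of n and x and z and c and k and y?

n = 16, x = 27, z = 0, c = 30, k = 24, y = 12

The known cells in row 5 total 86, leaving 102 − 86 = 16 for the blank.
The known cells in row 2 total 90, leaving 102 − 90 = 12 for the blank.
The known cells in column 5 total 78, leaving 102 − 78 = 24 for the blank.
The known cells in row 1 total 72, leaving 102 − 72 = 30 for the blank.
The known cells in column 1 total 75, leaving 102 − 75 = 27 for the blank.
The known cells in row 4 total 102, leaving 102 − 102 = 0 for the blank.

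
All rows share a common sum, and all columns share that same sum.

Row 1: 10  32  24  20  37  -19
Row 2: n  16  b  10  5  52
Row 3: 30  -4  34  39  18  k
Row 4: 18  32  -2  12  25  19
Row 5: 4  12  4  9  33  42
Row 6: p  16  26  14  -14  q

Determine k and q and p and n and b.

k = -13, q = 23, p = 39, n = 3, b = 18

Rows 1 and 4 both sum to 104, so that's the common total.
Column 3 has 24 + 34 − 2 + 4 + 26 = 86; the blank must be 104 − 86 = 18.
Row 2 has 16 + 18 + 10 + 5 + 52 = 101; the blank must be 104 − 101 = 3.
Column 1 has 10 + 3 + 30 + 18 + 4 = 65; the blank must be 104 − 65 = 39.
Row 6 has 39 + 16 + 26 + 14 − 14 = 81; the blank must be 104 − 81 = 23.
Row 3 has 30 − 4 + 34 + 39 + 18 = 117; the blank must be 104 − 117 = -13.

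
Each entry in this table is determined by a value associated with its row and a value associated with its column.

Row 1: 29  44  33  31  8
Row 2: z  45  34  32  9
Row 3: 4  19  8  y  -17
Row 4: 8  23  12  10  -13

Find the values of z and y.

z = 30, y = 6

The difference between any two rows is the same in every column — this is an addition table with the headers hidden.
Row 2 minus row 1 is 34 − 33 = 1, so its entry in column 1 is 29 + 1 = 30.
Row 3 minus row 1 is 8 − 33 = -25, so its entry in column 4 is 31 + (-25) = 6.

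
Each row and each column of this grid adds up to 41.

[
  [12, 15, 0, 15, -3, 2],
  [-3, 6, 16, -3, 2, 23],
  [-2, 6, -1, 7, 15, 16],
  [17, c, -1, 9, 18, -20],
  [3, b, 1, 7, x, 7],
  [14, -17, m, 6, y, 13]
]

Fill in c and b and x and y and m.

Row 4: 17 − 1 + 9 + 18 − 20 = 23, so its missing entry is 41 − 23 = 18.
Column 2: 15 + 6 + 6 + 18 − 17 = 28, so its missing entry is 41 − 28 = 13.
Row 5: 3 + 13 + 1 + 7 + 7 = 31, so its missing entry is 41 − 31 = 10.
Column 5: -3 + 2 + 15 + 18 + 10 = 42, so its missing entry is 41 − 42 = -1.
Row 6: 14 − 17 + 6 − 1 + 13 = 15, so its missing entry is 41 − 15 = 26.

c = 18, b = 13, x = 10, y = -1, m = 26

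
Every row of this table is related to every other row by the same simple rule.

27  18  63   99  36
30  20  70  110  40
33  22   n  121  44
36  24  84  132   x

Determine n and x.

Each row is a constant multiple of every other row — this is a multiplication table with the headers hidden.
Row 3 is 22/18 = 11/9 times row 1, so its entry in column 3 is 63 × 11/9 = 77.
Row 4 is 24/18 = 4/3 times row 1, so its entry in column 5 is 36 × 4/3 = 48.

n = 77, x = 48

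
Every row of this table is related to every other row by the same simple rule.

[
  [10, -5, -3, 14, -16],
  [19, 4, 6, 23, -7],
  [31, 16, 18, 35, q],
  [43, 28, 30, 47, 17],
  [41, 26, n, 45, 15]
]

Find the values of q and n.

q = 5, n = 28

The difference between any two rows is the same in every column — this is an addition table with the headers hidden.
Row 3 minus row 1 is 31 − 10 = 21, so its entry in column 5 is -16 + 21 = 5.
Row 5 minus row 1 is 41 − 10 = 31, so its entry in column 3 is -3 + 31 = 28.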